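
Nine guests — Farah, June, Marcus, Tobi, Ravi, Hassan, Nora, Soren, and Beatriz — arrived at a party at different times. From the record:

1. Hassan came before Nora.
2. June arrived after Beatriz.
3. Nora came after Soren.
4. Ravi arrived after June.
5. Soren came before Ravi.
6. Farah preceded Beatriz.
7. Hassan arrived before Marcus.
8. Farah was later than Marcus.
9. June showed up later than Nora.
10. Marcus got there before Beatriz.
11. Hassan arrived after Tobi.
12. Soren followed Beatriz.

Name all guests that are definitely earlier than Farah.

Directly stated before Farah: Marcus.
Hassan reaches Farah via Hassan → Marcus → Farah.
Tobi reaches Farah via Tobi → Hassan → Marcus → Farah.

Hassan, Marcus, Tobi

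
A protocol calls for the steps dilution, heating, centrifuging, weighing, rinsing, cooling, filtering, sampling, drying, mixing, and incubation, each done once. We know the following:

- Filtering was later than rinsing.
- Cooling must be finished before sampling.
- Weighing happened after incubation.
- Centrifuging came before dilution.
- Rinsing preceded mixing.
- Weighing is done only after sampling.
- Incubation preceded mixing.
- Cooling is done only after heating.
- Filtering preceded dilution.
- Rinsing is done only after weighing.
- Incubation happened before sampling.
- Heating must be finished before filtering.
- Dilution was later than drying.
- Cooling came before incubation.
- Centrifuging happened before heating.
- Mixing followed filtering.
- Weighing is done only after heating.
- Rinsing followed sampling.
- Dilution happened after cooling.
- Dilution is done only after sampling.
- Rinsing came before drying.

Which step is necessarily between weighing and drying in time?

rinsing

Tracing the constraints gives weighing → rinsing → drying, so rinsing sits after weighing and before drying.
No other step is forced both after weighing and before drying.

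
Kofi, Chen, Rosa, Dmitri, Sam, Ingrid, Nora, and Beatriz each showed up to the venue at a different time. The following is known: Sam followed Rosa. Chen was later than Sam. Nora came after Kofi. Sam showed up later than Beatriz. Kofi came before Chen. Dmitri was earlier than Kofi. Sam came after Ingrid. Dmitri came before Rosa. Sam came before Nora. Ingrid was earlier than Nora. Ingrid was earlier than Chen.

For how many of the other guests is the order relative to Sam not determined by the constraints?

1

Forced before Sam: Beatriz, Dmitri, Ingrid, and Rosa; forced after Sam: Chen and Nora.
That leaves Kofi with no forced order relative to Sam — 1.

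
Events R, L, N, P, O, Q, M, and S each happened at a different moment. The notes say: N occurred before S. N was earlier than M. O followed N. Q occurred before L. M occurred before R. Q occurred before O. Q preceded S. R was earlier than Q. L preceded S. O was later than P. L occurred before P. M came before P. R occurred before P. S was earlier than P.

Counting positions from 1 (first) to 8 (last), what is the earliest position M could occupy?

N must come before M — 1 forced predecessor.
Nothing else is forced ahead of M, so its earliest slot is position 1 + 1 = 2.

2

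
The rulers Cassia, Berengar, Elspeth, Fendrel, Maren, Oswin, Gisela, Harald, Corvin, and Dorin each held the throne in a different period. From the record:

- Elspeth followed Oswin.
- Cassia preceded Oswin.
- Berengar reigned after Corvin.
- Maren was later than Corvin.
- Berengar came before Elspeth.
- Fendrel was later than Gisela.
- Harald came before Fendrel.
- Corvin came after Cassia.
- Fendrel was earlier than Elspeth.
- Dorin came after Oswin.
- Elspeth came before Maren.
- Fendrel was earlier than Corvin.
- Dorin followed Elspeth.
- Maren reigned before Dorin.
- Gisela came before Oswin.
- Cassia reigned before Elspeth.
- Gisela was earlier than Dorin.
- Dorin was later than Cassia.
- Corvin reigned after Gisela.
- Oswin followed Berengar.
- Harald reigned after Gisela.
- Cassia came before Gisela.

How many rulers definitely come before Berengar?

Directly stated before Berengar: Corvin.
Cassia reaches Berengar via Cassia → Corvin → Berengar.
Fendrel reaches Berengar via Fendrel → Corvin → Berengar.
Gisela reaches Berengar via Gisela → Corvin → Berengar.
Likewise Harald reaches Berengar by chaining the stated constraints.
No chain forces Elspeth (or any of the others) ahead of Berengar.
That's Cassia, Corvin, Fendrel, Gisela, and Harald — 5 in all.

5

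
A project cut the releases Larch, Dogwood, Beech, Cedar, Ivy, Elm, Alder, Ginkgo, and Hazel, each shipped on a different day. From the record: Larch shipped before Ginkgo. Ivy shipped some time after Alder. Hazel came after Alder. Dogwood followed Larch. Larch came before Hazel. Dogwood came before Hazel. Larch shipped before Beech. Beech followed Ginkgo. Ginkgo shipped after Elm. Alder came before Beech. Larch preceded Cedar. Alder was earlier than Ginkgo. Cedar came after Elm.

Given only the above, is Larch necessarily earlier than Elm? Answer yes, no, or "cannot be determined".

cannot be determined

No chain of stated constraints runs from Larch to Elm, and none runs from Elm to Larch either.
So the relative order of Larch and Elm is not fixed by the given facts.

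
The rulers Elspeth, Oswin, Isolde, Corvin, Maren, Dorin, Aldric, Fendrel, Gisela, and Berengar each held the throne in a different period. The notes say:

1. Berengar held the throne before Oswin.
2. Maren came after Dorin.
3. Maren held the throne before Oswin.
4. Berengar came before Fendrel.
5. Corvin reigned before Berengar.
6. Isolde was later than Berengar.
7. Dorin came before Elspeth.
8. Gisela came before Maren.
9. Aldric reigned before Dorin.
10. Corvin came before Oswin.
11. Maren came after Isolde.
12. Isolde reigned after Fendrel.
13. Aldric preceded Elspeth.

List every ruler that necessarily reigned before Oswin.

Directly stated before Oswin: Berengar, Corvin, and Maren.
Aldric reaches Oswin via Aldric → Dorin → Maren → Oswin.
Dorin reaches Oswin via Dorin → Maren → Oswin.
Fendrel reaches Oswin via Fendrel → Isolde → Maren → Oswin.
Likewise Gisela and Isolde each reach Oswin by chaining the stated constraints.

Aldric, Berengar, Corvin, Dorin, Fendrel, Gisela, Isolde, Maren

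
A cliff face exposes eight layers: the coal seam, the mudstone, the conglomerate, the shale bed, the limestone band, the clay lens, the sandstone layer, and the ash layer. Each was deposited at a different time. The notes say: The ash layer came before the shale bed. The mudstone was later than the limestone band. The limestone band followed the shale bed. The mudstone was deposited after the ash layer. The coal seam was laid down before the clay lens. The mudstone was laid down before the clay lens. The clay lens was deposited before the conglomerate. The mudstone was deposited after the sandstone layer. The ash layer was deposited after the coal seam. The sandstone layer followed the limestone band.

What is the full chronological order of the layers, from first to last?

The constraints fix every adjacent pair, so only one ordering works:
the coal seam → the ash layer → the shale bed → the limestone band → the sandstone layer → the mudstone → the clay lens → the conglomerate.

the coal seam, the ash layer, the shale bed, the limestone band, the sandstone layer, the mudstone, the clay lens, the conglomerate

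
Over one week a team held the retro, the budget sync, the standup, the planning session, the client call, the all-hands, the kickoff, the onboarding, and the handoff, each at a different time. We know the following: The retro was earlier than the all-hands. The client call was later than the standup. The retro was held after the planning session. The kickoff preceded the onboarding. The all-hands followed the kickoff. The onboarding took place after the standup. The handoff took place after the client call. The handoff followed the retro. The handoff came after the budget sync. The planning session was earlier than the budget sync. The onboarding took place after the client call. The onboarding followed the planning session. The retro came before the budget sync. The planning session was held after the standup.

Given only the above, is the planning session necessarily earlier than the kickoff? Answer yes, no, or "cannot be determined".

No chain of stated constraints runs from the planning session to the kickoff, and none runs from the kickoff to the planning session either.
So the relative order of the planning session and the kickoff is not fixed by the given facts.

cannot be determined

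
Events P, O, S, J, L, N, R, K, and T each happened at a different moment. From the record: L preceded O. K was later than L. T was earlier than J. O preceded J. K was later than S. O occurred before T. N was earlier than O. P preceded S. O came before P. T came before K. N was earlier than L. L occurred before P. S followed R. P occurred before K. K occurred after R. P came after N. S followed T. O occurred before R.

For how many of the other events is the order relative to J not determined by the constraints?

4

Forced before J: L, N, O, and T.
That leaves K, P, R, and S with no forced order relative to J — 4.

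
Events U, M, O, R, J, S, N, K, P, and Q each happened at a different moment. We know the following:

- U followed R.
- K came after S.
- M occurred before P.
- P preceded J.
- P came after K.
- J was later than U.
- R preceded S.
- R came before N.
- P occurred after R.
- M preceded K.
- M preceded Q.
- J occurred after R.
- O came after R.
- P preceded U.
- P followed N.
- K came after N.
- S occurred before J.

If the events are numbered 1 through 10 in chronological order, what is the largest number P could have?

8

P must come before J and U — 2 events forced after it.
Everything else can be placed before P in some valid order, so P can sit as late as position 10 − 2 = 8.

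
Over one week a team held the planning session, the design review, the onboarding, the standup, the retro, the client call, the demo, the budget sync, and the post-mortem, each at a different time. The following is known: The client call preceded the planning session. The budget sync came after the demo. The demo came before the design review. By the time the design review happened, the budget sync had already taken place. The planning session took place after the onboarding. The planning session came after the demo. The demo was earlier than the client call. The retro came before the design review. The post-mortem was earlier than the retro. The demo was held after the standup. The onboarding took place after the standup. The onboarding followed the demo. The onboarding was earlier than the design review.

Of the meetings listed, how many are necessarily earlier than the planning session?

4

Directly stated before the planning session: the client call, the demo, and the onboarding.
The standup reaches the planning session via the standup → the onboarding → the planning session.
No chain forces the post-mortem (or any of the others) ahead of the planning session.
That's the client call, the demo, the onboarding, and the standup — 4 in all.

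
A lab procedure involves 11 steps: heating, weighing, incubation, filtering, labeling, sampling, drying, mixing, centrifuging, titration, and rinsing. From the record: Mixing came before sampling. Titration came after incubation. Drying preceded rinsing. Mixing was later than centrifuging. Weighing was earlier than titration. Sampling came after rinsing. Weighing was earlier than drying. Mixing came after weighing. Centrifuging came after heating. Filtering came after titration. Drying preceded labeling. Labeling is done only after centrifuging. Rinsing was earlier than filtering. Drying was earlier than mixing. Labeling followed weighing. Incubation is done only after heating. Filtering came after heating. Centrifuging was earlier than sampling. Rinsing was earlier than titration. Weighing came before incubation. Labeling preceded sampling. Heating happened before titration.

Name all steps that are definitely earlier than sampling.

centrifuging, drying, heating, labeling, mixing, rinsing, weighing

Directly stated before sampling: centrifuging, labeling, mixing, and rinsing.
Drying reaches sampling via drying → mixing → sampling.
Heating reaches sampling via heating → centrifuging → sampling.
Weighing reaches sampling via weighing → labeling → sampling.
No chain forces filtering (or any of the others) ahead of sampling.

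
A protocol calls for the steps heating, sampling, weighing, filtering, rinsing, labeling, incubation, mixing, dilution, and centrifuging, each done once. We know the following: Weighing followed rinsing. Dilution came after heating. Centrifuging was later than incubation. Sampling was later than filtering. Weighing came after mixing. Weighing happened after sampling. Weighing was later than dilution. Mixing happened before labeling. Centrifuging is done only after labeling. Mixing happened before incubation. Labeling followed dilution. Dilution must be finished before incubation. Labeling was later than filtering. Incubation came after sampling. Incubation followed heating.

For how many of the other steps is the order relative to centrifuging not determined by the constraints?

Forced before centrifuging: dilution, filtering, heating, incubation, labeling, mixing, and sampling.
That leaves rinsing and weighing with no forced order relative to centrifuging — 2.

2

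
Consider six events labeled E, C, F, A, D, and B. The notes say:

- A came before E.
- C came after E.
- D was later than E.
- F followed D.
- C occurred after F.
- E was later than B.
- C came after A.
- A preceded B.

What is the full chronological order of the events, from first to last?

The constraints fix every adjacent pair, so only one ordering works:
A → B → E → D → F → C.

A, B, E, D, F, C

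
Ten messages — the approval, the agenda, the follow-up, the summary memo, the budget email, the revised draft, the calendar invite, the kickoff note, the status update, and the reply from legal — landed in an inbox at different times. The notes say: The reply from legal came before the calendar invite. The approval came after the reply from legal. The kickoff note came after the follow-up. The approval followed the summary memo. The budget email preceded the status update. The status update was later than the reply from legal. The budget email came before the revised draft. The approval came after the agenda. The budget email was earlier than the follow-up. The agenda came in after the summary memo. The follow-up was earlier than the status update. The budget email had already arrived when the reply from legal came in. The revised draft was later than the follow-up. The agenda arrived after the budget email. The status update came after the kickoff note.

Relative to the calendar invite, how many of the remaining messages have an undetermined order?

Forced before the calendar invite: the budget email and the reply from legal.
That leaves the agenda, the approval, the follow-up, the kickoff note, the revised draft, the status update, and the summary memo with no forced order relative to the calendar invite — 7.

7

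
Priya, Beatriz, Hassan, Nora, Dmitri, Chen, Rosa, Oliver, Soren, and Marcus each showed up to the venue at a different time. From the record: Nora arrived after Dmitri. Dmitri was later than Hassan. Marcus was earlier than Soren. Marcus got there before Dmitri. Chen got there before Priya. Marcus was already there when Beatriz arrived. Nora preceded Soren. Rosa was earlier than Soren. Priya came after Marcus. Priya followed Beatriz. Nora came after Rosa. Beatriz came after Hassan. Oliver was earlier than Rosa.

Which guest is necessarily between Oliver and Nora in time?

Rosa

Tracing the constraints gives Oliver → Rosa → Nora, so Rosa sits after Oliver and before Nora.
No other guest is forced both after Oliver and before Nora.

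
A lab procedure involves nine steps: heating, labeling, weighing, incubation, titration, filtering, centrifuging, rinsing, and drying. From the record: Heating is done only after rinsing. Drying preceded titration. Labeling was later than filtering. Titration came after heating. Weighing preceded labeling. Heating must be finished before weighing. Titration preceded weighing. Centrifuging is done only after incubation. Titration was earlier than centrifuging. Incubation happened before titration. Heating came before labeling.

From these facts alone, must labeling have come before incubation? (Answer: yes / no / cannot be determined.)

Tracing the constraints gives incubation → titration → weighing → labeling, so incubation must come before labeling.
That means labeling cannot be before incubation.

no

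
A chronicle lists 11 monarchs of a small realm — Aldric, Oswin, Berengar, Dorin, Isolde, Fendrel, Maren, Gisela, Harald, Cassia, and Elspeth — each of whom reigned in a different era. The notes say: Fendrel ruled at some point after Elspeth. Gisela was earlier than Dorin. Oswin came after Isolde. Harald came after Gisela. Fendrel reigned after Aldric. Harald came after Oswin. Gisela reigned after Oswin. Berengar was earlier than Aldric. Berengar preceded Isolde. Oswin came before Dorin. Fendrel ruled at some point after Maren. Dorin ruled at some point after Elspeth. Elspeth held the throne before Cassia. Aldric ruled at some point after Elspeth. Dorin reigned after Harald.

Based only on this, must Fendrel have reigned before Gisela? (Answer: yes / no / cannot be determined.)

cannot be determined

No chain of stated constraints runs from Fendrel to Gisela, and none runs from Gisela to Fendrel either.
So the relative order of Fendrel and Gisela is not fixed by the given facts.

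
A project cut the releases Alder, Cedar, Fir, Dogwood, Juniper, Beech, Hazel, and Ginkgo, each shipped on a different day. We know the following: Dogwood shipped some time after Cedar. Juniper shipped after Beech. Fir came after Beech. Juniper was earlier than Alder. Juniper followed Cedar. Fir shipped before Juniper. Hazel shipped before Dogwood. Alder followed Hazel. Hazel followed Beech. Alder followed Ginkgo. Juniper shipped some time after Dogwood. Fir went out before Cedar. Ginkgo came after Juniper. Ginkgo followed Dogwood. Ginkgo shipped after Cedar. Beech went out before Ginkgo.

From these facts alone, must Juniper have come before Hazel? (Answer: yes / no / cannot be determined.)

Tracing the constraints gives Hazel → Dogwood → Juniper, so Hazel must come before Juniper.
That means Juniper cannot be before Hazel.

no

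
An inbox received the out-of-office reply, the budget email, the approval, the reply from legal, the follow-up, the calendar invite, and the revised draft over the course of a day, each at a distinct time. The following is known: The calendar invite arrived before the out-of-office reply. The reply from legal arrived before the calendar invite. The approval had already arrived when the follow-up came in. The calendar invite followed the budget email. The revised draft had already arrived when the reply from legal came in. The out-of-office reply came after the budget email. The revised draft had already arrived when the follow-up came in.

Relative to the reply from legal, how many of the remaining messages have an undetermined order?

Forced before the reply from legal: the revised draft; forced after the reply from legal: the calendar invite and the out-of-office reply.
That leaves the approval, the budget email, and the follow-up with no forced order relative to the reply from legal — 3.

3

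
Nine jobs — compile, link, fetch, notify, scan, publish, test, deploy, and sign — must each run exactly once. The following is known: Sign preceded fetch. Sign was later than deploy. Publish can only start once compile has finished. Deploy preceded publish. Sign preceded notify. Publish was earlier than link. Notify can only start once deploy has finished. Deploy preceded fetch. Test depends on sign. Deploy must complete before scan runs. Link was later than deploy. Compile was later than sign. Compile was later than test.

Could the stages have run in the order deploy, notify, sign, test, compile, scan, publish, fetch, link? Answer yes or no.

The constraints require sign before notify, but in the proposed sequence notify appears ahead of sign. That one violation is enough.

no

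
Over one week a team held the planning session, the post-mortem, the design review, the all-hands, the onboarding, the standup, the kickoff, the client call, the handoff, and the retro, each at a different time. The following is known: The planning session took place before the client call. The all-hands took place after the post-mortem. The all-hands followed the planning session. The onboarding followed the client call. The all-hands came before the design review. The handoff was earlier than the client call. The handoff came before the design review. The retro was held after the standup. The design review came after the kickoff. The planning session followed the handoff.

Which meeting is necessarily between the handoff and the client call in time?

the planning session

Tracing the constraints gives the handoff → the planning session → the client call, so the planning session sits after the handoff and before the client call.
No other meeting is forced both after the handoff and before the client call.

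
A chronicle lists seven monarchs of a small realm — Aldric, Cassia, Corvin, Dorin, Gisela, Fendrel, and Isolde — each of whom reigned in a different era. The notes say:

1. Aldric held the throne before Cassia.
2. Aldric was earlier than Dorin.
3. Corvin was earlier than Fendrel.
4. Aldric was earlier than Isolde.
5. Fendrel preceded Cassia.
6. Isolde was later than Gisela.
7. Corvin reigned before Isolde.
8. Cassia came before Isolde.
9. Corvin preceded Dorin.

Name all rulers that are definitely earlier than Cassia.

Aldric, Corvin, Fendrel

Directly stated before Cassia: Aldric and Fendrel.
Corvin reaches Cassia via Corvin → Fendrel → Cassia.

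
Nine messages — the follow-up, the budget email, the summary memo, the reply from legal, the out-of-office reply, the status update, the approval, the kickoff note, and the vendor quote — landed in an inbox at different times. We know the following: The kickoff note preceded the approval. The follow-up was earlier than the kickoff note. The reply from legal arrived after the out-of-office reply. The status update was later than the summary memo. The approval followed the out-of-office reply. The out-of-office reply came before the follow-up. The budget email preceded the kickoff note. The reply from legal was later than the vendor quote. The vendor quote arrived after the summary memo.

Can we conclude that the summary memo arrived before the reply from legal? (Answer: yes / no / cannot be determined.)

yes

Chain the constraints: the summary memo → the vendor quote → the reply from legal. Each link is directly stated, so the summary memo comes before the reply from legal.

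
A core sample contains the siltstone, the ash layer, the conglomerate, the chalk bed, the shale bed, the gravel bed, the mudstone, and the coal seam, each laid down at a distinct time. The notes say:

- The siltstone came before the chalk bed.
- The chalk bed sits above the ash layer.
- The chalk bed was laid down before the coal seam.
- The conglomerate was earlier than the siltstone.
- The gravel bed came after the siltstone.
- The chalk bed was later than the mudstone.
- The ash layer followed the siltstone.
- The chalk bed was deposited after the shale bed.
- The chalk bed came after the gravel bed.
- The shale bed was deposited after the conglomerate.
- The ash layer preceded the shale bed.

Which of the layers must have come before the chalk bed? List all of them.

the ash layer, the conglomerate, the gravel bed, the mudstone, the shale bed, the siltstone

Directly stated before the chalk bed: the ash layer, the gravel bed, the mudstone, the shale bed, and the siltstone.
The conglomerate reaches the chalk bed via the conglomerate → the siltstone → the chalk bed.
No chain forces the coal seam ahead of the chalk bed.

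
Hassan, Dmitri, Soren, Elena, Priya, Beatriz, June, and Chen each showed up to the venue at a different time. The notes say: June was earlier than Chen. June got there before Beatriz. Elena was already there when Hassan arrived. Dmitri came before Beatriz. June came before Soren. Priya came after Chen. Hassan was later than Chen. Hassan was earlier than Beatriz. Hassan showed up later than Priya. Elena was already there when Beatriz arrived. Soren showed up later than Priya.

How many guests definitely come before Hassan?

4

Directly stated before Hassan: Chen, Elena, and Priya.
June reaches Hassan via June → Chen → Hassan.
No chain forces Soren (or any of the others) ahead of Hassan.
That's Chen, Elena, June, and Priya — 4 in all.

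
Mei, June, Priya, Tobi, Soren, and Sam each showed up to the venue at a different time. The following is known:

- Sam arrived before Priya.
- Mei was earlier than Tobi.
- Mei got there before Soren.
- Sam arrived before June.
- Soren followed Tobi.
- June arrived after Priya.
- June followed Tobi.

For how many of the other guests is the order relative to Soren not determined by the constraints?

3

Forced before Soren: Mei and Tobi.
That leaves June, Priya, and Sam with no forced order relative to Soren — 3.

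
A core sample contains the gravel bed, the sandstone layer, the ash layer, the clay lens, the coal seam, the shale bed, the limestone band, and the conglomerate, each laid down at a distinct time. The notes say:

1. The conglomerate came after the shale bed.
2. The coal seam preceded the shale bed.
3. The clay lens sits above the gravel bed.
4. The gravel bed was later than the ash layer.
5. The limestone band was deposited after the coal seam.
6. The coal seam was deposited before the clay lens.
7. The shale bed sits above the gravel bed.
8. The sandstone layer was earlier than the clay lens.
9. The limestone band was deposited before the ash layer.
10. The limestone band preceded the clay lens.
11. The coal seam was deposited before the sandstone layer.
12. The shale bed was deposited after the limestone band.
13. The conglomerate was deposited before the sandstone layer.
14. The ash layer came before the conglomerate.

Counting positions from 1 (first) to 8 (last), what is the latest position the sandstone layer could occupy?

7

The sandstone layer must come before the clay lens — 1 layer forced after it.
Everything else can be placed before the sandstone layer in some valid order, so the sandstone layer can sit as late as position 8 − 1 = 7.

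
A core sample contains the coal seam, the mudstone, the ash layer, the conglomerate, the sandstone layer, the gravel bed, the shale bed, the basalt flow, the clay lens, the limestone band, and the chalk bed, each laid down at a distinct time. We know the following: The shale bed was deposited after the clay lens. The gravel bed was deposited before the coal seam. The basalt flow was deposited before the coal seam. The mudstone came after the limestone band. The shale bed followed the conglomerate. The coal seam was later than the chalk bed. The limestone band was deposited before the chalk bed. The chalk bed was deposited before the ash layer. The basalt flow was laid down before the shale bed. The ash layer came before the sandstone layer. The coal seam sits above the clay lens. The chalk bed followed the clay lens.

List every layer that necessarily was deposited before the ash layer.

the chalk bed, the clay lens, the limestone band

Directly stated before the ash layer: the chalk bed.
The clay lens reaches the ash layer via the clay lens → the chalk bed → the ash layer.
The limestone band reaches the ash layer via the limestone band → the chalk bed → the ash layer.
No chain forces the conglomerate (or any of the others) ahead of the ash layer.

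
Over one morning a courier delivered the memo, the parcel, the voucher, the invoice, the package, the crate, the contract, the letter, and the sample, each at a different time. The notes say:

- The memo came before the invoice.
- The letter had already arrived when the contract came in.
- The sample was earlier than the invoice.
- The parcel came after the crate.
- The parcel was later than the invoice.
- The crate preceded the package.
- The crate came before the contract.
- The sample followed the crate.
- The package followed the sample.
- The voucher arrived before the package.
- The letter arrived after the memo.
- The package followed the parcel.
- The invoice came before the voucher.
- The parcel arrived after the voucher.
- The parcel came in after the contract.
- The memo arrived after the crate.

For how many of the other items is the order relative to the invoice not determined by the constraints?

Forced before the invoice: the crate, the memo, and the sample; forced after the invoice: the package, the parcel, and the voucher.
That leaves the contract and the letter with no forced order relative to the invoice — 2.

2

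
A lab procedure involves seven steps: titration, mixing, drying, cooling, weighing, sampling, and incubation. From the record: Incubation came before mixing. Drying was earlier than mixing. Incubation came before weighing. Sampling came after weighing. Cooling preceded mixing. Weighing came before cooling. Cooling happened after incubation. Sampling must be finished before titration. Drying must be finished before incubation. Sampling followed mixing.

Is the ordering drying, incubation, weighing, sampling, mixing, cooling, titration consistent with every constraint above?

The constraints require mixing before sampling, but in the proposed sequence sampling appears ahead of mixing. That one violation is enough.

no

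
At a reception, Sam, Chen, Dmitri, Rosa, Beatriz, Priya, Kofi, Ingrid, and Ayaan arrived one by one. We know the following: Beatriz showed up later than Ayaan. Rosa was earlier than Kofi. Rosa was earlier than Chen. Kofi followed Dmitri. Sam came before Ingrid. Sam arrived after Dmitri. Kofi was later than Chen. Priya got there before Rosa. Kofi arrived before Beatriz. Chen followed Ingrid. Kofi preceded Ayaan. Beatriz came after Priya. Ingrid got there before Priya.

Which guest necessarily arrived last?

Every other guest has a chain of constraints placing them before Beatriz, so Beatriz is last.

Beatriz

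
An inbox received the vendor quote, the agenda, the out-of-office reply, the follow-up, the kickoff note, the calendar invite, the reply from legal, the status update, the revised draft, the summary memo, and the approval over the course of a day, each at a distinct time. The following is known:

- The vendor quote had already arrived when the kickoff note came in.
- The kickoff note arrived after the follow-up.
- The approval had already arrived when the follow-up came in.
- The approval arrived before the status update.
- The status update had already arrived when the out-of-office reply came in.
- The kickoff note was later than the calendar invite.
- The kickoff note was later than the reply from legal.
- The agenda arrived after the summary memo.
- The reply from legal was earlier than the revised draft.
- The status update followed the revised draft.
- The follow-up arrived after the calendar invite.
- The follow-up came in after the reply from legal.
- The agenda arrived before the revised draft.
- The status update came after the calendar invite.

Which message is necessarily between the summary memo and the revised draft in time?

the agenda

Tracing the constraints gives the summary memo → the agenda → the revised draft, so the agenda sits after the summary memo and before the revised draft.
No other message is forced both after the summary memo and before the revised draft.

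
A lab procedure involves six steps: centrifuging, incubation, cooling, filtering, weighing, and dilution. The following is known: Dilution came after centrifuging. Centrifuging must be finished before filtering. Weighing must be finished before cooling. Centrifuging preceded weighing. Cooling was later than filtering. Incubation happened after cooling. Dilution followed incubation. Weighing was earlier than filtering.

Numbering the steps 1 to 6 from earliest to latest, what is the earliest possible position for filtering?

Centrifuging and weighing must both come before filtering — 2 forced predecessors.
Nothing else is forced ahead of filtering, so its earliest slot is position 2 + 1 = 3.

3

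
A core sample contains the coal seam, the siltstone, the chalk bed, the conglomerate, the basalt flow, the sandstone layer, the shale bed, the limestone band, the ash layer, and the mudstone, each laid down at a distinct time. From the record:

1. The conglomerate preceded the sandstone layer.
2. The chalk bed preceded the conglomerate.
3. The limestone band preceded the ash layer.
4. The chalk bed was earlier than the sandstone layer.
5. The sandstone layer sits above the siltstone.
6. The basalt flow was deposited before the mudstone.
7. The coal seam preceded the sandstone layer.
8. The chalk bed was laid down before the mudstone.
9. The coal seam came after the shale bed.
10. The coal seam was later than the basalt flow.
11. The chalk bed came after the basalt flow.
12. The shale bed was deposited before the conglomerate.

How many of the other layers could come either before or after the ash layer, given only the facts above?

Forced before the ash layer: the limestone band.
That leaves the basalt flow, the chalk bed, the coal seam, the conglomerate, the mudstone, the sandstone layer, the shale bed, and the siltstone with no forced order relative to the ash layer — 8.

8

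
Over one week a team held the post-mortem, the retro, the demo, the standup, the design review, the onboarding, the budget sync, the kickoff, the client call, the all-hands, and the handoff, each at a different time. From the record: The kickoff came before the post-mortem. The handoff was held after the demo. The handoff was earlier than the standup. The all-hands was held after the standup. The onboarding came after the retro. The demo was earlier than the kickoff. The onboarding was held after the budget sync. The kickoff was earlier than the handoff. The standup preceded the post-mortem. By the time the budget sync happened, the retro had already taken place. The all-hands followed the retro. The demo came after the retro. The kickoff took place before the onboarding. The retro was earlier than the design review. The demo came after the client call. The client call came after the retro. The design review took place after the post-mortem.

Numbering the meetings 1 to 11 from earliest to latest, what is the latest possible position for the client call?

3

The client call must come before the all-hands, the demo, the design review, the handoff, the kickoff, the onboarding, the post-mortem, and the standup — 8 meetings forced after it.
Everything else can be placed before the client call in some valid order, so the client call can sit as late as position 11 − 8 = 3.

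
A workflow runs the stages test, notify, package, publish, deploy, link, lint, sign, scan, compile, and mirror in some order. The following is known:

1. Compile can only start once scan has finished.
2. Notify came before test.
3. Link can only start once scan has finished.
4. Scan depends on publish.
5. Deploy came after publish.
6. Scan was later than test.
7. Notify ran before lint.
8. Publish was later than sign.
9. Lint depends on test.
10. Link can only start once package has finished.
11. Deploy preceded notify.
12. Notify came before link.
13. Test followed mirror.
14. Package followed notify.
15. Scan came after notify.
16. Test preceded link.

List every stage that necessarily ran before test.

deploy, mirror, notify, publish, sign

Directly stated before test: mirror and notify.
Deploy reaches test via deploy → notify → test.
Publish reaches test via publish → deploy → notify → test.
Sign reaches test via sign → publish → deploy → notify → test.
No chain forces scan (or any of the others) ahead of test.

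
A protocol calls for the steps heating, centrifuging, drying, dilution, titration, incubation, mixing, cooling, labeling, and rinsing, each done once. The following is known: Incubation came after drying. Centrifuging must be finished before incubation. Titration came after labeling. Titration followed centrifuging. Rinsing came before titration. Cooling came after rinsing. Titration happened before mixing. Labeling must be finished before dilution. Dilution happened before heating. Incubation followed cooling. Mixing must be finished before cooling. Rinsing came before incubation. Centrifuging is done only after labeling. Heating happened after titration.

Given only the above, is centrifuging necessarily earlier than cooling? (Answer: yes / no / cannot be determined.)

Chain the constraints: centrifuging → titration → mixing → cooling. Each link is directly stated, so centrifuging comes before cooling.

yes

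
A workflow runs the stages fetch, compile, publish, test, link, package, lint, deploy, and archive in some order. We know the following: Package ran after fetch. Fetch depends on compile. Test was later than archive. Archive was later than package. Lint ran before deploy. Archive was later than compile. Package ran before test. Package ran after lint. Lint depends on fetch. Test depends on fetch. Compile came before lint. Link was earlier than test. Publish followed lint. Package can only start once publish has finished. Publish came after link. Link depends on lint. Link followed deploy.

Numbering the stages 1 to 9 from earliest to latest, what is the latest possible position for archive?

8

Archive must come before test — 1 stage forced after it.
Everything else can be placed before archive in some valid order, so archive can sit as late as position 9 − 1 = 8.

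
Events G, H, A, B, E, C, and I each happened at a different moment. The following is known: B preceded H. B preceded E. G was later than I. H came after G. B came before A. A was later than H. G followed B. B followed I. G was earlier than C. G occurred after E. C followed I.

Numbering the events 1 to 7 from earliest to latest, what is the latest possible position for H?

6

H must come before A — 1 event forced after it.
Everything else can be placed before H in some valid order, so H can sit as late as position 7 − 1 = 6.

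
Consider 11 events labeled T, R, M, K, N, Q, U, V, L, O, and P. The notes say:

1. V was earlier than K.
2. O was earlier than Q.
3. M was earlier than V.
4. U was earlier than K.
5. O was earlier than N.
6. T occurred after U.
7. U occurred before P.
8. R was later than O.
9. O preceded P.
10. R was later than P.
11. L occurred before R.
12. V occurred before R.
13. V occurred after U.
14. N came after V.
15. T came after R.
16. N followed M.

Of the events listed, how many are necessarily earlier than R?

6

Directly stated before R: L, O, P, and V.
M reaches R via M → V → R.
U reaches R via U → V → R.
No chain forces Q (or any of the others) ahead of R.
That's L, M, O, P, U, and V — 6 in all.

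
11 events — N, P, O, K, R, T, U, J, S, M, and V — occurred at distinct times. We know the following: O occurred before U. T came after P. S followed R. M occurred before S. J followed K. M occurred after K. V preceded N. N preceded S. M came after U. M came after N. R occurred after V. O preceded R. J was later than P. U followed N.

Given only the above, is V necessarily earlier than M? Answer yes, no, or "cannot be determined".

Chain the constraints: V → N → M. Each link is directly stated, so V comes before M.

yes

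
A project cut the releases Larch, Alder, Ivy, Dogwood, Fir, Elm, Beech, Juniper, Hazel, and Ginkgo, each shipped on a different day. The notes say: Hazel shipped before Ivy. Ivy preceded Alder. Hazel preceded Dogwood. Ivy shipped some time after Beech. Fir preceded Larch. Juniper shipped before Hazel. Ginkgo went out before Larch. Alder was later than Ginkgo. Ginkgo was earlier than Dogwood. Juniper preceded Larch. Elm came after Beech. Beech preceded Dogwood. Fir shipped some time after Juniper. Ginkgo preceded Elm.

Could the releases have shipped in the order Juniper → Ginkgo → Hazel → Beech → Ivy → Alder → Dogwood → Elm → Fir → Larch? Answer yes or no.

yes

Check each stated constraint against the proposed order — e.g. Ginkgo is ahead of Larch; Juniper is ahead of Larch. Every pair is in the required order; nothing is violated.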